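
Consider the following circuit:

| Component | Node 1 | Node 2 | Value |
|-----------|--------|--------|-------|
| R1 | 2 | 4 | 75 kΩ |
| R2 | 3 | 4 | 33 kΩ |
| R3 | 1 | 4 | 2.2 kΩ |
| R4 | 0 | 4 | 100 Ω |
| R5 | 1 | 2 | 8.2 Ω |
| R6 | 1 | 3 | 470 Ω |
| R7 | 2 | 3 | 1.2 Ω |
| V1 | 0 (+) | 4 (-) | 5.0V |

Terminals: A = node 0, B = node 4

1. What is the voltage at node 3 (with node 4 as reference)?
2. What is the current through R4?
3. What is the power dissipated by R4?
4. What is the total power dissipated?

Nodal analysis, taking node 4 as the 0 V reference.
Source V1 fixes V_0 = 5 V.
KCL at each unknown node (sum of currents leaving = 0; resistances in Ω):
  Node 1: (V_1 - 0)/2200 + (V_1 - V_2)/8.2 + (V_1 - V_3)/470 = 0
  Node 2: (V_2 - 0)/75000 + (V_2 - V_1)/8.2 + (V_2 - V_3)/1.2 = 0
  Node 3: (V_3 - 0)/33000 + (V_3 - V_1)/470 + (V_3 - V_2)/1.2 = 0
Collecting terms (coefficients in siemens):
  0.1245·V_1 - 0.122·V_2 - 0.002128·V_3 = 0
  0.9553·V_2 - 0.122·V_1 - 0.8333·V_3 = 0
  0.8355·V_3 - 0.002128·V_1 - 0.8333·V_2 = 0
Solving these 3 simultaneous equations (Gaussian elimination) gives:
  V_1 = 0 V, V_2 = 0 V, V_3 = 0 V
Part 1:
  Read off the nodal solution: V_3 = 0 V
Part 2:
  I_R4 = (V_0 - V_4)/R4 = (5 - 0)/100 = 0.05 A
  Magnitude: I_R4 = 0.05 A
Part 3:
  I_R4 = (V_0 - V_4)/R4 = (5 - 0)/100 = 0.05 A
  P_R4 = I_R4² × R4 = (0.05)² × 100 = 0.25 W
Part 4:
  Power in each resistor, P = (ΔV)²/R:
    P_R1 = (0 - 0)²/75000 = 0 W
    P_R2 = (0 - 0)²/33000 = 0 W
    P_R3 = (0 - 0)²/2200 = 0 W
    P_R4 = (5 - 0)²/100 = 0.25 W
    P_R5 = (0 - 0)²/8.2 = 0 W
    P_R6 = (0 - 0)²/470 = 0 W
    P_R7 = (0 - 0)²/1.2 = 0 W
  P_total = P_R1 + P_R2 + P_R3 + P_R4 + P_R5 + P_R6 + P_R7 = 0.25 W

Final answers:
1. V_3 = 0 V
2. I_R4 = 0.05 A
3. P_R4 = 0.25 W
4. P_total = 0.25 W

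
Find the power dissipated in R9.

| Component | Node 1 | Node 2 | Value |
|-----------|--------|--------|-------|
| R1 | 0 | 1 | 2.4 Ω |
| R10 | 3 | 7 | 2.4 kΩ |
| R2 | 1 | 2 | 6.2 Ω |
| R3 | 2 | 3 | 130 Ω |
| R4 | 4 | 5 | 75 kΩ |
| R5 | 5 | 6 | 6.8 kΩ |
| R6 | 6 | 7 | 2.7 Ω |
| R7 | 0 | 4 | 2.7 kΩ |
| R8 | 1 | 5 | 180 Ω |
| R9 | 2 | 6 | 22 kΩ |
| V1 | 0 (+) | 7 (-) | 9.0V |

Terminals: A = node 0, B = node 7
Nodal analysis, taking node 7 as the 0 V reference.
Source V1 fixes V_0 = 9 V.
KCL at each unknown node (sum of currents leaving = 0; resistances in Ω):
  Node 1: (V_1 - 9)/2.4 + (V_1 - V_2)/6.2 + (V_1 - V_5)/180 = 0
  Node 2: (V_2 - V_1)/6.2 + (V_2 - V_3)/130 + (V_2 - V_6)/22000 = 0
  Node 3: (V_3 - V_2)/130 + (V_3 - 0)/2400 = 0
  Node 4: (V_4 - V_5)/75000 + (V_4 - 9)/2700 = 0
  Node 5: (V_5 - V_4)/75000 + (V_5 - V_6)/6800 + (V_5 - V_1)/180 = 0
  Node 6: (V_6 - V_5)/6800 + (V_6 - 0)/2.7 + (V_6 - V_2)/22000 = 0
Collecting terms (coefficients in siemens):
  0.5835·V_1 - 0.1613·V_2 - 0.005556·V_5 = 3.75
  0.169·V_2 - 0.1613·V_1 - 0.007692·V_3 - 0.00004545·V_6 = 0
  0.008109·V_3 - 0.007692·V_2 = 0
  0.0003837·V_4 - 0.00001333·V_5 = 0.003333
  0.005716·V_5 - 0.005556·V_1 - 0.00001333·V_4 - 0.0001471·V_6 = 0
  0.3706·V_6 - 0.00004545·V_2 - 0.0001471·V_5 = 0
Solving these 6 simultaneous equations (Gaussian elimination) gives:
  V_1 = 8.987 V, V_2 = 8.963 V, V_3 = 8.502 V, V_4 = 8.992 V
  V_5 = 8.756 V, V_6 = 0.004574 V
I_R9 = (V_2 - V_6)/R9 = (8.963 - 0.004574)/22000 = 0.0004072 A
P_R9 = I_R9² × R9 = (0.0004072)² × 22000 = 0.003648 W

Final answer: 0.003648 W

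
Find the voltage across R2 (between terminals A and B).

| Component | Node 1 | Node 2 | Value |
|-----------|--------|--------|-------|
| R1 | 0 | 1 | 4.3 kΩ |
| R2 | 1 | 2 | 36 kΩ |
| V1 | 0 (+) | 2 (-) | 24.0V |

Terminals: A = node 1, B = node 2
R1 and R2 are in series across V1 (node 0 → node 1 → node 2), and the output A–B is taken across R2, so this is a voltage divider.
Series current: I = V1/(R1 + R2) = 24/(4300 + 36000) = 24/40300 = 0.0005955 A
V_R2 = I × R2 = V1 × R2/(R1 + R2) = 24 × 36000/40300 = 21.44 V

Final answer: 21.44 V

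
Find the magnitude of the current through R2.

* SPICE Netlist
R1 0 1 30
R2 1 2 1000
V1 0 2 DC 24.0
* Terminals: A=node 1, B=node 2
Nodal analysis, taking node 2 as the 0 V reference.
Source V1 fixes V_0 = 24 V.
KCL at each unknown node (sum of currents leaving = 0; resistances in Ω):
  Node 1: (V_1 - 24)/30 + (V_1 - 0)/1000 = 0
Collecting terms: 0.03433 × V_1 = 0.8  =>  V_1 = 23.3 V
I_R2 = (V_1 - V_2)/R2 = (23.3 - 0)/1000 = 0.0233 A
|I_R2| = 0.0233 A

Final answer: |I_R2| = 0.0233 A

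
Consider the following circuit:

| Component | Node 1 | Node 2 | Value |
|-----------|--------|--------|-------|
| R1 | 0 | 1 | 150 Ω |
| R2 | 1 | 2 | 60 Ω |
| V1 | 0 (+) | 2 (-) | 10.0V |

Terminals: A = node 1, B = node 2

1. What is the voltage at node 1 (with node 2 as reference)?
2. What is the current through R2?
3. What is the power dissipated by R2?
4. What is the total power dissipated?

Nodal analysis, taking node 2 as the 0 V reference.
Source V1 fixes V_0 = 10 V.
KCL at each unknown node (sum of currents leaving = 0; resistances in Ω):
  Node 1: (V_1 - 10)/150 + (V_1 - 0)/60 = 0
Collecting terms: 0.02333 × V_1 = 0.06667  =>  V_1 = 2.857 V
Part 1:
  Read off the nodal solution: V_1 = 2.857 V
Part 2:
  I_R2 = (V_1 - V_2)/R2 = (2.857 - 0)/60 = 0.04762 A
  Magnitude: I_R2 = 0.04762 A
Part 3:
  I_R2 = (V_1 - V_2)/R2 = (2.857 - 0)/60 = 0.04762 A
  P_R2 = I_R2² × R2 = (0.04762)² × 60 = 0.1361 W
Part 4:
  Power in each resistor, P = (ΔV)²/R:
    P_R1 = (10 - 2.857)²/150 = 0.3401 W
    P_R2 = (2.857 - 0)²/60 = 0.1361 W
  P_total = P_R1 + P_R2 = 0.4762 W

Final answers:
1. V_1 = 2.857 V
2. I_R2 = 0.04762 A
3. P_R2 = 0.1361 W
4. P_total = 0.4762 W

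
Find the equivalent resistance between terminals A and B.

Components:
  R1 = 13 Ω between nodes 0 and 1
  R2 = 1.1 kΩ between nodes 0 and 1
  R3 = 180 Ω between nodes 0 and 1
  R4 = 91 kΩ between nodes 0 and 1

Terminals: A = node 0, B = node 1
Reduce the network between node 0 (A) and node 1 (B) by series/parallel combination:
  Rp1 = R1 ‖ R2 ‖ R3 ‖ R4 (parallel, all between nodes 0 and 1) = 1/(1/13 + 1/1100 + 1/180 + 1/91000) = 11.99 Ω
R_eq = 11.99 Ω

Final answer: 11.99 Ω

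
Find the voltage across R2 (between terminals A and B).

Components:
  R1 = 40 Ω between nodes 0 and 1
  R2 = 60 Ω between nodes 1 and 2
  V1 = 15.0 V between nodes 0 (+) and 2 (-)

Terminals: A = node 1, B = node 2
R1 and R2 are in series across V1 (node 0 → node 1 → node 2), and the output A–B is taken across R2, so this is a voltage divider.
Series current: I = V1/(R1 + R2) = 15/(40 + 60) = 15/100 = 0.15 A
V_R2 = I × R2 = V1 × R2/(R1 + R2) = 15 × 60/100 = 9 V

Final answer: 9 V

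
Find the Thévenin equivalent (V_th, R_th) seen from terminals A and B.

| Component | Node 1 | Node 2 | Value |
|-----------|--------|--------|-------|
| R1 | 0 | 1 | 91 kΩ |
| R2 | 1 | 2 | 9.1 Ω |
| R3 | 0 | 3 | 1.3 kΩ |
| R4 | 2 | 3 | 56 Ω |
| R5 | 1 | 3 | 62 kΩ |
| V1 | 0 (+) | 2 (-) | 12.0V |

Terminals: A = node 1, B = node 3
Step 1 — V_th is the open-circuit voltage V_A - V_B (nothing connected across the terminals).
Nodal analysis, taking node 2 as the 0 V reference.
Source V1 fixes V_0 = 12 V.
KCL at each unknown node (sum of currents leaving = 0; resistances in Ω):
  Node 1: (V_1 - 12)/91000 + (V_1 - 0)/9.1 + (V_1 - V_3)/62000 = 0
  Node 3: (V_3 - 12)/1300 + (V_3 - 0)/56 + (V_3 - V_1)/62000 = 0
Collecting terms (coefficients in siemens):
  0.1099·V_1 - 0.00001613·V_3 = 0.0001319
  0.01864·V_3 - 0.00001613·V_1 = 0.009231
Determinant D = (0.1099)(0.01864) - (-0.00001613)(-0.00001613) = 0.002049
V_1 = [(0.0001319)(0.01864) - (-0.00001613)(0.009231)]/D = 0.001272 V
V_3 = [(0.1099)(0.009231) - (0.0001319)(-0.00001613)]/D = 0.4951 V
V_th = V_1 - V_3 = 0.001272 - 0.4951 = -0.4939 V
Step 2 — R_th: zero the source — replace V1 by a short circuit (node 2 merges into node 0) — and find the resistance seen between A (node 1) and B (node 3).
Reduce the network between node 1 (A) and node 3 (B) by series/parallel combination:
  Rp1 = R1 ‖ R2 (parallel, both between nodes 0 and 1) = 1/(1/91000 + 1/9.1) = 9.099 Ω
  Rp2 = R3 ‖ R4 (parallel, both between nodes 0 and 3) = 1/(1/1300 + 1/56) = 53.69 Ω
  Rs1 = Rp1 + Rp2 (series, joined only at node 0) = 9.099 + 53.69 = 62.79 Ω
  Rp3 = R5 ‖ Rs1 (parallel, both between nodes 1 and 3) = 1/(1/62000 + 1/62.79) = 62.72 Ω
R_th = 62.72 Ω

Final answer: V_th = -0.4939 V, R_th = 62.72 Ω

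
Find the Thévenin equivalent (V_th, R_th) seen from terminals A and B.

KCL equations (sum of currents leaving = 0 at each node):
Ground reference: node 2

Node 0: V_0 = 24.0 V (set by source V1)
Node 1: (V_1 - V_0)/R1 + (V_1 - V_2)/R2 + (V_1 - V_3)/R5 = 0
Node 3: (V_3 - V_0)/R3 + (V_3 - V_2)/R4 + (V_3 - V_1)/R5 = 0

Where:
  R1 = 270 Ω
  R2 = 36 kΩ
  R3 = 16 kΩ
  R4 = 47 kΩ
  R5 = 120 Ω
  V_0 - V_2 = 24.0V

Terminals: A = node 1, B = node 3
Step 1 — V_th is the open-circuit voltage V_A - V_B (nothing connected across the terminals).
Nodal analysis, taking node 2 as the 0 V reference.
Source V1 fixes V_0 = 24 V.
KCL at each unknown node (sum of currents leaving = 0; resistances in Ω):
  Node 1: (V_1 - 24)/270 + (V_1 - 0)/36000 + (V_1 - V_3)/120 = 0
  Node 3: (V_3 - 24)/16000 + (V_3 - 0)/47000 + (V_3 - V_1)/120 = 0
Collecting terms (coefficients in siemens):
  0.01206·V_1 - 0.008333·V_3 = 0.08889
  0.008417·V_3 - 0.008333·V_1 = 0.0015
Determinant D = (0.01206)(0.008417) - (-0.008333)(-0.008333) = 0.00003211
V_1 = [(0.08889)(0.008417) - (-0.008333)(0.0015)]/D = 23.69 V
V_3 = [(0.01206)(0.0015) - (0.08889)(-0.008333)]/D = 23.64 V
V_th = V_1 - V_3 = 23.69 - 23.64 = 0.05761 V
Step 2 — R_th: zero the source — replace V1 by a short circuit (node 2 merges into node 0) — and find the resistance seen between A (node 1) and B (node 3).
Reduce the network between node 1 (A) and node 3 (B) by series/parallel combination:
  Rp1 = R1 ‖ R2 (parallel, both between nodes 0 and 1) = 1/(1/270 + 1/36000) = 268 Ω
  Rp2 = R3 ‖ R4 (parallel, both between nodes 0 and 3) = 1/(1/16000 + 1/47000) = 11940 Ω
  Rs1 = Rp1 + Rp2 (series, joined only at node 0) = 268 + 11940 = 12200 Ω
  Rp3 = R5 ‖ Rs1 (parallel, both between nodes 1 and 3) = 1/(1/120 + 1/12200) = 118.8 Ω
R_th = 118.8 Ω

Final answer: V_th = 0.05761 V, R_th = 118.8 Ω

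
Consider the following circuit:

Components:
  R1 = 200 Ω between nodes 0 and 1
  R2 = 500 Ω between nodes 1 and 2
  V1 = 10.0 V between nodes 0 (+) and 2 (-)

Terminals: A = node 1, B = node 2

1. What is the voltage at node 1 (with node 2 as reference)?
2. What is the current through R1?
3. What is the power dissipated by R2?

Nodal analysis, taking node 2 as the 0 V reference.
Source V1 fixes V_0 = 10 V.
KCL at each unknown node (sum of currents leaving = 0; resistances in Ω):
  Node 1: (V_1 - 10)/200 + (V_1 - 0)/500 = 0
Collecting terms: 0.007 × V_1 = 0.05  =>  V_1 = 7.143 V
Part 1:
  Read off the nodal solution: V_1 = 7.143 V
Part 2:
  I_R1 = (V_0 - V_1)/R1 = (10 - 7.143)/200 = 0.01429 A
  Magnitude: I_R1 = 0.01429 A
Part 3:
  I_R2 = (V_1 - V_2)/R2 = (7.143 - 0)/500 = 0.01429 A
  P_R2 = I_R2² × R2 = (0.01429)² × 500 = 0.102 W

Final answers:
1. V_1 = 7.143 V
2. I_R1 = 0.01429 A
3. P_R2 = 0.102 W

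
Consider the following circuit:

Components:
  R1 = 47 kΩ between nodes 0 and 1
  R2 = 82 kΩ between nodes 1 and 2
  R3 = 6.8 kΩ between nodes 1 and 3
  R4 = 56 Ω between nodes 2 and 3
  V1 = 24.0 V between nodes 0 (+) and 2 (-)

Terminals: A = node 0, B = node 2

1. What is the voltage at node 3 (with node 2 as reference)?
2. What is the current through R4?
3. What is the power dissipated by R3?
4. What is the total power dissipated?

Nodal analysis, taking node 2 as the 0 V reference.
Source V1 fixes V_0 = 24 V.
KCL at each unknown node (sum of currents leaving = 0; resistances in Ω):
  Node 1: (V_1 - 24)/47000 + (V_1 - 0)/82000 + (V_1 - V_3)/6800 = 0
  Node 3: (V_3 - V_1)/6800 + (V_3 - 0)/56 = 0
Collecting terms (coefficients in siemens):
  0.0001805·V_1 - 0.0001471·V_3 = 0.0005106
  0.018·V_3 - 0.0001471·V_1 = 0
Determinant D = (0.0001805)(0.018) - (-0.0001471)(-0.0001471) = 0.000003229
V_1 = [(0.0005106)(0.018) - (-0.0001471)(0)]/D = 2.847 V
V_3 = [(0.0001805)(0) - (0.0005106)(-0.0001471)]/D = 0.02326 V
Part 1:
  Read off the nodal solution: V_3 = 0.02326 V
Part 2:
  I_R4 = (V_2 - V_3)/R4 = (0 - 0.02326)/56 = -0.0004153 A
  Magnitude: I_R4 = 0.0004153 A
Part 3:
  I_R3 = (V_1 - V_3)/R3 = (2.847 - 0.02326)/6800 = 0.0004153 A
  P_R3 = I_R3² × R3 = (0.0004153)² × 6800 = 0.001173 W
Part 4:
  Power in each resistor, P = (ΔV)²/R:
    P_R1 = (24 - 2.847)²/47000 = 0.00952 W
    P_R2 = (2.847 - 0)²/82000 = 0.00009888 W
    P_R3 = (2.847 - 0.02326)²/6800 = 0.001173 W
    P_R4 = (0 - 0.02326)²/56 = 0.00000966 W
  P_total = P_R1 + P_R2 + P_R3 + P_R4 = 0.0108 W

Final answers:
1. V_3 = 0.02326 V
2. I_R4 = 0.0004153 A
3. P_R3 = 0.001173 W
4. P_total = 0.0108 W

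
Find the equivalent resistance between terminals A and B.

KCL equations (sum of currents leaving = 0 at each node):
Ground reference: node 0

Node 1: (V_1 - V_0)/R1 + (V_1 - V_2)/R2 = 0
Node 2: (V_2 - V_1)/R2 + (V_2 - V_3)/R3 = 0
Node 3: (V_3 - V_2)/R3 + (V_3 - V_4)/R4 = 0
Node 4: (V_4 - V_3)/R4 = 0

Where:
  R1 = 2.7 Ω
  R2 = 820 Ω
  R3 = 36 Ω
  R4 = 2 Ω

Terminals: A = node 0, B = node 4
Reduce the network between node 0 (A) and node 4 (B) by series/parallel combination:
  Rs1 = R1 + R2 (series, joined only at node 1) = 2.7 + 820 = 822.7 Ω
  Rs2 = R3 + Rs1 (series, joined only at node 2) = 36 + 822.7 = 858.7 Ω
  Rs3 = R4 + Rs2 (series, joined only at node 3) = 2 + 858.7 = 860.7 Ω
R_eq = 860.7 Ω

Final answer: 860.7 Ω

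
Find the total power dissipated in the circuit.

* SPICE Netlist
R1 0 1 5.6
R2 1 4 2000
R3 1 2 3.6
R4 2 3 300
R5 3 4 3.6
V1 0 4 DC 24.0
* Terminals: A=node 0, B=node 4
Nodal analysis, taking node 4 as the 0 V reference.
Source V1 fixes V_0 = 24 V.
KCL at each unknown node (sum of currents leaving = 0; resistances in Ω):
  Node 1: (V_1 - 24)/5.6 + (V_1 - 0)/2000 + (V_1 - V_2)/3.6 = 0
  Node 2: (V_2 - V_1)/3.6 + (V_2 - V_3)/300 = 0
  Node 3: (V_3 - V_2)/300 + (V_3 - 0)/3.6 = 0
Collecting terms (coefficients in siemens):
  0.4568·V_1 - 0.2778·V_2 = 4.286
  0.2811·V_2 - 0.2778·V_1 - 0.003333·V_3 = 0
  0.2811·V_3 - 0.003333·V_2 = 0
Solving these 3 simultaneous equations (Gaussian elimination) gives:
  V_1 = 23.51 V, V_2 = 23.23 V, V_3 = 0.2755 V
Power in each resistor, P = (ΔV)²/R:
  P_R1 = (24 - 23.51)²/5.6 = 0.04363 W
  P_R2 = (23.51 - 0)²/2000 = 0.2763 W
  P_R3 = (23.51 - 23.23)²/3.6 = 0.02108 W
  P_R4 = (23.23 - 0.2755)²/300 = 1.756 W
  P_R5 = (0.2755 - 0)²/3.6 = 0.02108 W
P_total = P_R1 + P_R2 + P_R3 + P_R4 + P_R5 = 2.118 W

Final answer: 2.118 W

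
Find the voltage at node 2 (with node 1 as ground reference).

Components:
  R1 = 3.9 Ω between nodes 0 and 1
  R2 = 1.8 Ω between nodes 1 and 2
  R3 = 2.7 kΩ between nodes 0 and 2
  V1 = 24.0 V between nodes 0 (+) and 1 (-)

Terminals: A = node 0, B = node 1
Nodal analysis, taking node 1 as the 0 V reference.
Source V1 fixes V_0 = 24 V.
KCL at each unknown node (sum of currents leaving = 0; resistances in Ω):
  Node 2: (V_2 - 0)/1.8 + (V_2 - 24)/2700 = 0
Collecting terms: 0.5559 × V_2 = 0.008889  =>  V_2 = 0.01599 V
The requested potential is V_2 = 0.01599 V.

Final answer: V_2 = 0.01599 V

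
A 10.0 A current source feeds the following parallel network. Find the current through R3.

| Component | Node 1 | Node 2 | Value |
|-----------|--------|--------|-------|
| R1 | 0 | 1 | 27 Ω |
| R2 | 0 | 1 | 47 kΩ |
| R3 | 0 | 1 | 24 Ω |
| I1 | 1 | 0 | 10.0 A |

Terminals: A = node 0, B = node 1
All resistors sit directly between nodes 0 and 1, so they are in parallel and share one voltage V; the full source current 10 A splits among them.
1/R_par = 1/27 + 1/47000 + 1/24 = 0.07872 S  =>  R_par = 12.7 Ω
V = I × R_par = 10 × 12.7 = 127 V
I_R3 = V/R3 = 127/24 = 5.293 A

Final answer: 5.293 A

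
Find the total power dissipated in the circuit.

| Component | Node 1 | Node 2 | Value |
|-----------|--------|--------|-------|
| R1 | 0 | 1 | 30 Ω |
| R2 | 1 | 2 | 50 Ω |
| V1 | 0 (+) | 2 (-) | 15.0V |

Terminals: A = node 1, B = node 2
Nodal analysis, taking node 2 as the 0 V reference.
Source V1 fixes V_0 = 15 V.
KCL at each unknown node (sum of currents leaving = 0; resistances in Ω):
  Node 1: (V_1 - 15)/30 + (V_1 - 0)/50 = 0
Collecting terms: 0.05333 × V_1 = 0.5  =>  V_1 = 9.375 V
Power in each resistor, P = (ΔV)²/R:
  P_R1 = (15 - 9.375)²/30 = 1.055 W
  P_R2 = (9.375 - 0)²/50 = 1.758 W
P_total = P_R1 + P_R2 = 2.812 W

Final answer: 2.812 W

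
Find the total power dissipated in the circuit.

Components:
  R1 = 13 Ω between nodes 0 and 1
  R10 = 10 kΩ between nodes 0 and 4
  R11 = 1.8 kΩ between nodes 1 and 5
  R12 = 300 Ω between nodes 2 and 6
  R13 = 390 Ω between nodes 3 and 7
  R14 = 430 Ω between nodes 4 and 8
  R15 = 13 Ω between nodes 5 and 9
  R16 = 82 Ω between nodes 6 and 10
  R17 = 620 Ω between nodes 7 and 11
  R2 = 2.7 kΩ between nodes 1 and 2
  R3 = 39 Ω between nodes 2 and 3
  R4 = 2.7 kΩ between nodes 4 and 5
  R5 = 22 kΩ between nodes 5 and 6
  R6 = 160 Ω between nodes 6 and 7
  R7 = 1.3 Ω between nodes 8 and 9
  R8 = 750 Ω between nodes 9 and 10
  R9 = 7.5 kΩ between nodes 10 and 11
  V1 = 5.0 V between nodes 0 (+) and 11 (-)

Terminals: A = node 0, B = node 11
Nodal analysis, taking node 11 as the 0 V reference.
Source V1 fixes V_0 = 5 V.
KCL at each unknown node (sum of currents leaving = 0; resistances in Ω):
  Node 1: (V_1 - 5)/13 + (V_1 - V_2)/2700 + (V_1 - V_5)/1800 = 0
  Node 2: (V_2 - V_1)/2700 + (V_2 - V_3)/39 + (V_2 - V_6)/300 = 0
  Node 3: (V_3 - V_2)/39 + (V_3 - V_7)/390 = 0
  Node 4: (V_4 - V_5)/2700 + (V_4 - 5)/10000 + (V_4 - V_8)/430 = 0
  Node 5: (V_5 - V_4)/2700 + (V_5 - V_6)/22000 + (V_5 - V_1)/1800 + (V_5 - V_9)/13 = 0
  Node 6: (V_6 - V_5)/22000 + (V_6 - V_7)/160 + (V_6 - V_2)/300 + (V_6 - V_10)/82 = 0
  Node 7: (V_7 - V_6)/160 + (V_7 - V_3)/390 + (V_7 - 0)/620 = 0
  Node 8: (V_8 - V_9)/1.3 + (V_8 - V_4)/430 = 0
  Node 9: (V_9 - V_8)/1.3 + (V_9 - V_10)/750 + (V_9 - V_5)/13 = 0
  Node 10: (V_10 - V_9)/750 + (V_10 - 0)/7500 + (V_10 - V_6)/82 = 0
Collecting terms (coefficients in siemens):
  0.07785·V_1 - 0.0003704·V_2 - 0.0005556·V_5 = 0.3846
  0.02934·V_2 - 0.0003704·V_1 - 0.02564·V_3 - 0.003333·V_6 = 0
  0.02821·V_3 - 0.02564·V_2 - 0.002564·V_7 = 0
  0.002796·V_4 - 0.0003704·V_5 - 0.002326·V_8 = 0.0005
  0.07789·V_5 - 0.0005556·V_1 - 0.0003704·V_4 - 0.00004545·V_6 - 0.07692·V_9 = 0
  0.02182·V_6 - 0.003333·V_2 - 0.00004545·V_5 - 0.00625·V_7 - 0.0122·V_10 = 0
  0.01043·V_7 - 0.002564·V_3 - 0.00625·V_6 = 0
  0.7716·V_8 - 0.002326·V_4 - 0.7692·V_9 = 0
  0.8475·V_9 - 0.07692·V_5 - 0.7692·V_8 - 0.001333·V_10 = 0
  0.01366·V_10 - 0.0122·V_6 - 0.001333·V_9 = 0
Solving these 10 simultaneous equations (Gaussian elimination) gives:
  V_1 = 4.969 V, V_2 = 1.802 V, V_3 = 1.77 V, V_4 = 2.884 V
  V_5 = 2.819 V, V_6 = 1.695 V, V_7 = 1.452 V, V_8 = 2.804 V
  V_9 = 2.803 V, V_10 = 1.787 V
Power in each resistor, P = (ΔV)²/R:
  P_R1 = (5 - 4.969)²/13 = 0.00007288 W
  P_R2 = (4.969 - 1.802)²/2700 = 0.003715 W
  P_R3 = (1.802 - 1.77)²/39 = 0.00002604 W
  P_R4 = (2.884 - 2.819)²/2700 = 0.000001593 W
  P_R5 = (2.819 - 1.695)²/22000 = 0.00005735 W
  P_R6 = (1.695 - 1.452)²/160 = 0.0003716 W
  P_R7 = (2.804 - 2.803)²/1.3 = 0.0000000456 W
  P_R8 = (2.803 - 1.787)²/750 = 0.001378 W
  P_R9 = (1.787 - 0)²/7500 = 0.0004257 W
  P_R10 = (5 - 2.884)²/10000 = 0.0004477 W
  P_R11 = (4.969 - 2.819)²/1800 = 0.00257 W
  P_R12 = (1.802 - 1.695)²/300 = 0.00003798 W
  P_R13 = (1.77 - 1.452)²/390 = 0.0002604 W
  P_R14 = (2.884 - 2.804)²/430 = 0.00001508 W
  P_R15 = (2.819 - 2.803)²/13 = 0.00001774 W
  P_R16 = (1.695 - 1.787)²/82 = 0.0001023 W
  P_R17 = (1.452 - 0)²/620 = 0.003398 W
P_total = P_R1 + P_R2 + P_R3 + P_R4 + P_R5 + P_R6 + P_R7 + P_R8 + P_R9 + P_R10 + P_R11 + P_R12 + P_R13 + P_R14 + P_R15 + P_R16 + P_R17 = 0.0129 W

Final answer: 0.0129 W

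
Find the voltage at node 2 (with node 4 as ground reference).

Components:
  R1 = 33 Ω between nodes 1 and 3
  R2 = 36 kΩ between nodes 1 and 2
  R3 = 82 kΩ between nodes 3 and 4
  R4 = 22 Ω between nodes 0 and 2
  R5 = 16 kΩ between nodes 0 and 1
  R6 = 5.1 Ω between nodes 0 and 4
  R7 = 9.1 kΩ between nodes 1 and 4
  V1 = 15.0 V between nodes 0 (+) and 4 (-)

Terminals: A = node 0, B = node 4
Nodal analysis, taking node 4 as the 0 V reference.
Source V1 fixes V_0 = 15 V.
KCL at each unknown node (sum of currents leaving = 0; resistances in Ω):
  Node 1: (V_1 - V_3)/33 + (V_1 - V_2)/36000 + (V_1 - 15)/16000 + (V_1 - 0)/9100 = 0
  Node 2: (V_2 - V_1)/36000 + (V_2 - 15)/22 = 0
  Node 3: (V_3 - V_1)/33 + (V_3 - 0)/82000 = 0
Collecting terms (coefficients in siemens):
  0.0305·V_1 - 0.00002778·V_2 - 0.0303·V_3 = 0.0009375
  0.04548·V_2 - 0.00002778·V_1 = 0.6818
  0.03032·V_3 - 0.0303·V_1 = 0
Solving these 3 simultaneous equations (Gaussian elimination) gives:
  V_1 = 6.376 V, V_2 = 14.99 V, V_3 = 6.374 V
The requested potential is V_2 = 14.99 V.

Final answer: V_2 = 14.99 V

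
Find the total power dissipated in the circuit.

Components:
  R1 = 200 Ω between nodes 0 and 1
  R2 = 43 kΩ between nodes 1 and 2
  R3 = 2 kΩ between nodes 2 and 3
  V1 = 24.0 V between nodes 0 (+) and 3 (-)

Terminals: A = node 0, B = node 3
Nodal analysis, taking node 3 as the 0 V reference.
Source V1 fixes V_0 = 24 V.
KCL at each unknown node (sum of currents leaving = 0; resistances in Ω):
  Node 1: (V_1 - 24)/200 + (V_1 - V_2)/43000 = 0
  Node 2: (V_2 - V_1)/43000 + (V_2 - 0)/2000 = 0
Collecting terms (coefficients in siemens):
  0.005023·V_1 - 0.00002326·V_2 = 0.12
  0.0005233·V_2 - 0.00002326·V_1 = 0
Determinant D = (0.005023)(0.0005233) - (-0.00002326)(-0.00002326) = 0.000002628
V_1 = [(0.12)(0.0005233) - (-0.00002326)(0)]/D = 23.89 V
V_2 = [(0.005023)(0) - (0.12)(-0.00002326)]/D = 1.062 V
Power in each resistor, P = (ΔV)²/R:
  P_R1 = (24 - 23.89)²/200 = 0.00005639 W
  P_R2 = (23.89 - 1.062)²/43000 = 0.01212 W
  P_R3 = (1.062 - 0)²/2000 = 0.0005639 W
P_total = P_R1 + P_R2 + P_R3 = 0.01274 W

Final answer: 0.01274 W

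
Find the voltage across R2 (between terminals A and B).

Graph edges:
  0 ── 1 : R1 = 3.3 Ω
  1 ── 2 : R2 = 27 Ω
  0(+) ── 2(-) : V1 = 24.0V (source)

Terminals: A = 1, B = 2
R1 and R2 are in series across V1 (node 0 → node 1 → node 2), and the output A–B is taken across R2, so this is a voltage divider.
Series current: I = V1/(R1 + R2) = 24/(3.3 + 27) = 24/30.3 = 0.7921 A
V_R2 = I × R2 = V1 × R2/(R1 + R2) = 24 × 27/30.3 = 21.39 V

Final answer: 21.39 V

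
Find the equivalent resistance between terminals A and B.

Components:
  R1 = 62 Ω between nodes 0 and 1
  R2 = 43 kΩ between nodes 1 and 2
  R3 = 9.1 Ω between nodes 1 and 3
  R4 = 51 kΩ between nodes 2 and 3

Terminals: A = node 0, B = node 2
Reduce the network between node 0 (A) and node 2 (B) by series/parallel combination:
  Rs1 = R3 + R4 (series, joined only at node 3) = 9.1 + 51000 = 51010 Ω
  Rp1 = R2 ‖ Rs1 (parallel, both between nodes 1 and 2) = 1/(1/43000 + 1/51010) = 23330 Ω
  Rs2 = R1 + Rp1 (series, joined only at node 1) = 62 + 23330 = 23390 Ω
R_eq = 23.39 kΩ

Final answer: 23.39 kΩ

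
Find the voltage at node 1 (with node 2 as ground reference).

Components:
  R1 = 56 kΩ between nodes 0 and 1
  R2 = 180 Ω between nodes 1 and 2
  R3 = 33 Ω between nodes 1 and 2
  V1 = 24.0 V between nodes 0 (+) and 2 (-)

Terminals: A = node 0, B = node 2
Nodal analysis, taking node 2 as the 0 V reference.
Source V1 fixes V_0 = 24 V.
KCL at each unknown node (sum of currents leaving = 0; resistances in Ω):
  Node 1: (V_1 - 24)/56000 + (V_1 - 0)/180 + (V_1 - 0)/33 = 0
Collecting terms: 0.03588 × V_1 = 0.0004286  =>  V_1 = 0.01195 V
The requested potential is V_1 = 0.01195 V.

Final answer: V_1 = 0.01195 V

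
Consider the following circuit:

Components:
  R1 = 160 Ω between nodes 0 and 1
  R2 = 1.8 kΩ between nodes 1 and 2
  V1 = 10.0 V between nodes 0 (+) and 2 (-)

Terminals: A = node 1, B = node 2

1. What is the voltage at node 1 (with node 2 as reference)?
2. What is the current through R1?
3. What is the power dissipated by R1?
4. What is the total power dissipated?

Nodal analysis, taking node 2 as the 0 V reference.
Source V1 fixes V_0 = 10 V.
KCL at each unknown node (sum of currents leaving = 0; resistances in Ω):
  Node 1: (V_1 - 10)/160 + (V_1 - 0)/1800 = 0
Collecting terms: 0.006806 × V_1 = 0.0625  =>  V_1 = 9.184 V
Part 1:
  Read off the nodal solution: V_1 = 9.184 V
Part 2:
  I_R1 = (V_0 - V_1)/R1 = (10 - 9.184)/160 = 0.005102 A
  Magnitude: I_R1 = 0.005102 A
Part 3:
  I_R1 = (V_0 - V_1)/R1 = (10 - 9.184)/160 = 0.005102 A
  P_R1 = I_R1² × R1 = (0.005102)² × 160 = 0.004165 W
Part 4:
  Power in each resistor, P = (ΔV)²/R:
    P_R1 = (10 - 9.184)²/160 = 0.004165 W
    P_R2 = (9.184 - 0)²/1800 = 0.04686 W
  P_total = P_R1 + P_R2 = 0.05102 W

Final answers:
1. V_1 = 9.184 V
2. I_R1 = 0.005102 A
3. P_R1 = 0.004165 W
4. P_total = 0.05102 W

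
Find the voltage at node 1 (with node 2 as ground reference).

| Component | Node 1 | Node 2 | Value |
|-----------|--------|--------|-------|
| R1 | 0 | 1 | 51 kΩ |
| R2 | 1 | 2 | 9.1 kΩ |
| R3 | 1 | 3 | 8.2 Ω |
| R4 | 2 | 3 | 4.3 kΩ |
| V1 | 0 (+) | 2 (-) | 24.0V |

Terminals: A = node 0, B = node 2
Nodal analysis, taking node 2 as the 0 V reference.
Source V1 fixes V_0 = 24 V.
KCL at each unknown node (sum of currents leaving = 0; resistances in Ω):
  Node 1: (V_1 - 24)/51000 + (V_1 - 0)/9100 + (V_1 - V_3)/8.2 = 0
  Node 3: (V_3 - V_1)/8.2 + (V_3 - 0)/4300 = 0
Collecting terms (coefficients in siemens):
  0.1221·V_1 - 0.122·V_3 = 0.0004706
  0.1222·V_3 - 0.122·V_1 = 0
Determinant D = (0.1221)(0.1222) - (-0.122)(-0.122) = 0.00004418
V_1 = [(0.0004706)(0.1222) - (-0.122)(0)]/D = 1.301 V
V_3 = [(0.1221)(0) - (0.0004706)(-0.122)]/D = 1.299 V
The requested potential is V_1 = 1.301 V.

Final answer: V_1 = 1.301 V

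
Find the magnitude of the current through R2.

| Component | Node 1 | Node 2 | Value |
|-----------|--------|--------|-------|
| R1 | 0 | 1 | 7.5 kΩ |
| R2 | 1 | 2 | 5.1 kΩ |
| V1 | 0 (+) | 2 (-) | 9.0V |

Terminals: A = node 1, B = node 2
Nodal analysis, taking node 2 as the 0 V reference.
Source V1 fixes V_0 = 9 V.
KCL at each unknown node (sum of currents leaving = 0; resistances in Ω):
  Node 1: (V_1 - 9)/7500 + (V_1 - 0)/5100 = 0
Collecting terms: 0.0003294 × V_1 = 0.0012  =>  V_1 = 3.643 V
I_R2 = (V_1 - V_2)/R2 = (3.643 - 0)/5100 = 0.0007143 A
|I_R2| = 0.0007143 A

Final answer: |I_R2| = 0.0007143 A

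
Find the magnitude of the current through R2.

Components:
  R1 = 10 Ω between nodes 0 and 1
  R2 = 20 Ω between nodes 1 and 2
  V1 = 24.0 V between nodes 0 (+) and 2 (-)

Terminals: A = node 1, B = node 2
Nodal analysis, taking node 2 as the 0 V reference.
Source V1 fixes V_0 = 24 V.
KCL at each unknown node (sum of currents leaving = 0; resistances in Ω):
  Node 1: (V_1 - 24)/10 + (V_1 - 0)/20 = 0
Collecting terms: 0.15 × V_1 = 2.4  =>  V_1 = 16 V
I_R2 = (V_1 - V_2)/R2 = (16 - 0)/20 = 0.8 A
|I_R2| = 0.8 A

Final answer: |I_R2| = 0.8 A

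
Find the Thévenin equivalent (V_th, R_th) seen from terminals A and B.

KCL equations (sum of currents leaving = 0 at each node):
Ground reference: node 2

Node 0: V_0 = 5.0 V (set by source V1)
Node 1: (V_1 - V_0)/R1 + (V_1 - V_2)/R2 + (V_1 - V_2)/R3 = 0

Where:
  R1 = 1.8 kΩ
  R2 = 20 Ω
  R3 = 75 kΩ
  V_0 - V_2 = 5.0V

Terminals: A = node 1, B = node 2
Step 1 — V_th is the open-circuit voltage V_A - V_B (nothing connected across the terminals).
Nodal analysis, taking node 2 as the 0 V reference.
Source V1 fixes V_0 = 5 V.
KCL at each unknown node (sum of currents leaving = 0; resistances in Ω):
  Node 1: (V_1 - 5)/1800 + (V_1 - 0)/20 + (V_1 - 0)/75000 = 0
Collecting terms: 0.05057 × V_1 = 0.002778  =>  V_1 = 0.05493 V
V_th = V_1 - V_2 = 0.05493 - 0 = 0.05493 V
Step 2 — R_th: zero the source — replace V1 by a short circuit (node 2 merges into node 0) — and find the resistance seen between A (node 1) and B (node 0).
Reduce the network between node 1 (A) and node 0 (B) by series/parallel combination:
  Rp1 = R1 ‖ R2 ‖ R3 (parallel, all between nodes 0 and 1) = 1/(1/1800 + 1/20 + 1/75000) = 19.78 Ω
R_th = 19.78 Ω

Final answer: V_th = 0.05493 V, R_th = 19.78 Ω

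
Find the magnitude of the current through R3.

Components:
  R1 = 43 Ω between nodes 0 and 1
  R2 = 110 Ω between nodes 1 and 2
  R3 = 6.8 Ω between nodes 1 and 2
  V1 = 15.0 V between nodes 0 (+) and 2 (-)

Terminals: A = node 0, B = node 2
Nodal analysis, taking node 2 as the 0 V reference.
Source V1 fixes V_0 = 15 V.
KCL at each unknown node (sum of currents leaving = 0; resistances in Ω):
  Node 1: (V_1 - 15)/43 + (V_1 - 0)/110 + (V_1 - 0)/6.8 = 0
Collecting terms: 0.1794 × V_1 = 0.3488  =>  V_1 = 1.944 V
I_R3 = (V_1 - V_2)/R3 = (1.944 - 0)/6.8 = 0.2859 A
|I_R3| = 0.2859 A

Final answer: |I_R3| = 0.2859 A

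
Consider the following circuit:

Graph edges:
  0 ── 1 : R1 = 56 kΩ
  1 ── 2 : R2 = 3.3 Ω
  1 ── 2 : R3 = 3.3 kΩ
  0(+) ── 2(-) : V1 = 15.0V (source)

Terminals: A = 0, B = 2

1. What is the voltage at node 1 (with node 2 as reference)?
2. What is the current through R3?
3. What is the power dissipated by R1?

Nodal analysis, taking node 2 as the 0 V reference.
Source V1 fixes V_0 = 15 V.
KCL at each unknown node (sum of currents leaving = 0; resistances in Ω):
  Node 1: (V_1 - 15)/56000 + (V_1 - 0)/3.3 + (V_1 - 0)/3300 = 0
Collecting terms: 0.3034 × V_1 = 0.0002679  =>  V_1 = 0.000883 V
Part 1:
  Read off the nodal solution: V_1 = 0.000883 V
Part 2:
  I_R3 = (V_1 - V_2)/R3 = (0.000883 - 0)/3300 = 0.0000002676 A
  Magnitude: I_R3 = 0.0000002676 A
Part 3:
  I_R1 = (V_0 - V_1)/R1 = (15 - 0.000883)/56000 = 0.0002678 A
  P_R1 = I_R1² × R1 = (0.0002678)² × 56000 = 0.004017 W

Final answers:
1. V_1 = 0.000883 V
2. I_R3 = 2.676e-07 A
3. P_R1 = 0.004017 W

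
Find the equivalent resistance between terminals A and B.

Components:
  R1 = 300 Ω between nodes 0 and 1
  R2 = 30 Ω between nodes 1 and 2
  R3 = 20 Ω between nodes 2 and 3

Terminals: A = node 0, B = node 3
Reduce the network between node 0 (A) and node 3 (B) by series/parallel combination:
  Rs1 = R1 + R2 (series, joined only at node 1) = 300 + 30 = 330 Ω
  Rs2 = R3 + Rs1 (series, joined only at node 2) = 20 + 330 = 350 Ω
R_eq = 350 Ω

Final answer: 350 Ω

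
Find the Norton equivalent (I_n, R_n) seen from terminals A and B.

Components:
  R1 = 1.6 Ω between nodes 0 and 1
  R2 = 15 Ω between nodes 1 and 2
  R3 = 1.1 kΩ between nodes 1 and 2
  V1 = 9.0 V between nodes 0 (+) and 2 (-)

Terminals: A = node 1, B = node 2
Find the Thévenin equivalent first; then I_n = V_th/R_th and R_n = R_th.
Step 1 — V_th is the open-circuit voltage V_A - V_B (nothing connected across the terminals).
Nodal analysis, taking node 2 as the 0 V reference.
Source V1 fixes V_0 = 9 V.
KCL at each unknown node (sum of currents leaving = 0; resistances in Ω):
  Node 1: (V_1 - 9)/1.6 + (V_1 - 0)/15 + (V_1 - 0)/1100 = 0
Collecting terms: 0.6926 × V_1 = 5.625  =>  V_1 = 8.122 V
V_th = V_1 - V_2 = 8.122 - 0 = 8.122 V
Step 2 — R_th: zero the source — replace V1 by a short circuit (node 2 merges into node 0) — and find the resistance seen between A (node 1) and B (node 0).
Reduce the network between node 1 (A) and node 0 (B) by series/parallel combination:
  Rp1 = R1 ‖ R2 ‖ R3 (parallel, all between nodes 0 and 1) = 1/(1/1.6 + 1/15 + 1/1100) = 1.444 Ω
R_th = 1.444 Ω
I_n = V_th/R_th = 8.122/1.444 = 5.625 A, and R_n = R_th = 1.444 Ω

Final answer: I_n = 5.625 A, R_n = 1.444 Ω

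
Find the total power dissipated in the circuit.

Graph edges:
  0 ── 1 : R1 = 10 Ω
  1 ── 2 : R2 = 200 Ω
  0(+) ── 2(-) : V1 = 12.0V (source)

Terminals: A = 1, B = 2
Nodal analysis, taking node 2 as the 0 V reference.
Source V1 fixes V_0 = 12 V.
KCL at each unknown node (sum of currents leaving = 0; resistances in Ω):
  Node 1: (V_1 - 12)/10 + (V_1 - 0)/200 = 0
Collecting terms: 0.105 × V_1 = 1.2  =>  V_1 = 11.43 V
Power in each resistor, P = (ΔV)²/R:
  P_R1 = (12 - 11.43)²/10 = 0.03265 W
  P_R2 = (11.43 - 0)²/200 = 0.6531 W
P_total = P_R1 + P_R2 = 0.6857 W

Final answer: 0.6857 W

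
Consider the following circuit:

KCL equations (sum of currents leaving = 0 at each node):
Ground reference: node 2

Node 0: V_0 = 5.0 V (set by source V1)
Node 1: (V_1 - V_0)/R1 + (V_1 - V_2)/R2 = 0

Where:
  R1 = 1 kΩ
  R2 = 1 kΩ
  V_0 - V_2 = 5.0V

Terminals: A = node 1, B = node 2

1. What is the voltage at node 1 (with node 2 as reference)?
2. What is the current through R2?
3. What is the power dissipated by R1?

Nodal analysis, taking node 2 as the 0 V reference.
Source V1 fixes V_0 = 5 V.
KCL at each unknown node (sum of currents leaving = 0; resistances in Ω):
  Node 1: (V_1 - 5)/1000 + (V_1 - 0)/1000 = 0
Collecting terms: 0.002 × V_1 = 0.005  =>  V_1 = 2.5 V
Part 1:
  Read off the nodal solution: V_1 = 2.5 V
Part 2:
  I_R2 = (V_1 - V_2)/R2 = (2.5 - 0)/1000 = 0.0025 A
  Magnitude: I_R2 = 0.0025 A
Part 3:
  I_R1 = (V_0 - V_1)/R1 = (5 - 2.5)/1000 = 0.0025 A
  P_R1 = I_R1² × R1 = (0.0025)² × 1000 = 0.00625 W

Final answers:
1. V_1 = 2.5 V
2. I_R2 = 0.0025 A
3. P_R1 = 0.00625 W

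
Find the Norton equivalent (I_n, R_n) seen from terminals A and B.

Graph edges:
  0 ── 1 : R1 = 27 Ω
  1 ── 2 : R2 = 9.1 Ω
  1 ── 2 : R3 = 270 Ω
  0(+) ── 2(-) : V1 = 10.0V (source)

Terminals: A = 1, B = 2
Find the Thévenin equivalent first; then I_n = V_th/R_th and R_n = R_th.
Step 1 — V_th is the open-circuit voltage V_A - V_B (nothing connected across the terminals).
Nodal analysis, taking node 2 as the 0 V reference.
Source V1 fixes V_0 = 10 V.
KCL at each unknown node (sum of currents leaving = 0; resistances in Ω):
  Node 1: (V_1 - 10)/27 + (V_1 - 0)/9.1 + (V_1 - 0)/270 = 0
Collecting terms: 0.1506 × V_1 = 0.3704  =>  V_1 = 2.459 V
V_th = V_1 - V_2 = 2.459 - 0 = 2.459 V
Step 2 — R_th: zero the source — replace V1 by a short circuit (node 2 merges into node 0) — and find the resistance seen between A (node 1) and B (node 0).
Reduce the network between node 1 (A) and node 0 (B) by series/parallel combination:
  Rp1 = R1 ‖ R2 ‖ R3 (parallel, all between nodes 0 and 1) = 1/(1/27 + 1/9.1 + 1/270) = 6.639 Ω
R_th = 6.639 Ω
I_n = V_th/R_th = 2.459/6.639 = 0.3704 A, and R_n = R_th = 6.639 Ω

Final answer: I_n = 0.3704 A, R_n = 6.639 Ω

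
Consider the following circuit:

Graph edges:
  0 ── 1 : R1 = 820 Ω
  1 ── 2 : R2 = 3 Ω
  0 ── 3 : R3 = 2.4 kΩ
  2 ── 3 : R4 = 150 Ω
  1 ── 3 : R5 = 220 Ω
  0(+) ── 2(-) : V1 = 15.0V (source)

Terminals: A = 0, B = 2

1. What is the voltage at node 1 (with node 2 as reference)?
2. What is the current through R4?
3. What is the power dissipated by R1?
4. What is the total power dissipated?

Nodal analysis, taking node 2 as the 0 V reference.
Source V1 fixes V_0 = 15 V.
KCL at each unknown node (sum of currents leaving = 0; resistances in Ω):
  Node 1: (V_1 - 15)/820 + (V_1 - 0)/3 + (V_1 - V_3)/220 = 0
  Node 3: (V_3 - 15)/2400 + (V_3 - 0)/150 + (V_3 - V_1)/220 = 0
Collecting terms (coefficients in siemens):
  0.3391·V_1 - 0.004545·V_3 = 0.01829
  0.01163·V_3 - 0.004545·V_1 = 0.00625
Determinant D = (0.3391)(0.01163) - (-0.004545)(-0.004545) = 0.003923
V_1 = [(0.01829)(0.01163) - (-0.004545)(0.00625)]/D = 0.06147 V
V_3 = [(0.3391)(0.00625) - (0.01829)(-0.004545)]/D = 0.5615 V
Part 1:
  Read off the nodal solution: V_1 = 0.06147 V
Part 2:
  I_R4 = (V_2 - V_3)/R4 = (0 - 0.5615)/150 = -0.003743 A
  Magnitude: I_R4 = 0.003743 A
Part 3:
  I_R1 = (V_0 - V_1)/R1 = (15 - 0.06147)/820 = 0.01822 A
  P_R1 = I_R1² × R1 = (0.01822)² × 820 = 0.2721 W
Part 4:
  Power in each resistor, P = (ΔV)²/R:
    P_R1 = (15 - 0.06147)²/820 = 0.2721 W
    P_R2 = (0.06147 - 0)²/3 = 0.00126 W
    P_R3 = (15 - 0.5615)²/2400 = 0.08686 W
    P_R4 = (0 - 0.5615)²/150 = 0.002102 W
    P_R5 = (0.06147 - 0.5615)²/220 = 0.001136 W
  P_total = P_R1 + P_R2 + P_R3 + P_R4 + P_R5 = 0.3635 W

Final answers:
1. V_1 = 0.06147 V
2. I_R4 = 0.003743 A
3. P_R1 = 0.2721 W
4. P_total = 0.3635 W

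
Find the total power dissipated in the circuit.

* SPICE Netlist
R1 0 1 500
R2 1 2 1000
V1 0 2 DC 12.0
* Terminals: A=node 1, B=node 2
Nodal analysis, taking node 2 as the 0 V reference.
Source V1 fixes V_0 = 12 V.
KCL at each unknown node (sum of currents leaving = 0; resistances in Ω):
  Node 1: (V_1 - 12)/500 + (V_1 - 0)/1000 = 0
Collecting terms: 0.003 × V_1 = 0.024  =>  V_1 = 8 V
Power in each resistor, P = (ΔV)²/R:
  P_R1 = (12 - 8)²/500 = 0.032 W
  P_R2 = (8 - 0)²/1000 = 0.064 W
P_total = P_R1 + P_R2 = 0.096 W

Final answer: 0.096 W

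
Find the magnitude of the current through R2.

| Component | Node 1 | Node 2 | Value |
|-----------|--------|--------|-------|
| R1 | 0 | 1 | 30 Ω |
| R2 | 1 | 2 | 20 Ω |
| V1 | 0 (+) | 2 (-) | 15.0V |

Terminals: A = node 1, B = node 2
Nodal analysis, taking node 2 as the 0 V reference.
Source V1 fixes V_0 = 15 V.
KCL at each unknown node (sum of currents leaving = 0; resistances in Ω):
  Node 1: (V_1 - 15)/30 + (V_1 - 0)/20 = 0
Collecting terms: 0.08333 × V_1 = 0.5  =>  V_1 = 6 V
I_R2 = (V_1 - V_2)/R2 = (6 - 0)/20 = 0.3 A
|I_R2| = 0.3 A

Final answer: |I_R2| = 0.3 A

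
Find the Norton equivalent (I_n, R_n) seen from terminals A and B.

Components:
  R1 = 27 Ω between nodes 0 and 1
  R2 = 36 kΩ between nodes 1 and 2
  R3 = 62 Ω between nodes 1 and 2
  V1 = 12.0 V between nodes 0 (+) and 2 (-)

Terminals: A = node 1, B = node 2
Find the Thévenin equivalent first; then I_n = V_th/R_th and R_n = R_th.
Step 1 — V_th is the open-circuit voltage V_A - V_B (nothing connected across the terminals).
Nodal analysis, taking node 2 as the 0 V reference.
Source V1 fixes V_0 = 12 V.
KCL at each unknown node (sum of currents leaving = 0; resistances in Ω):
  Node 1: (V_1 - 12)/27 + (V_1 - 0)/36000 + (V_1 - 0)/62 = 0
Collecting terms: 0.05319 × V_1 = 0.4444  =>  V_1 = 8.355 V
V_th = V_1 - V_2 = 8.355 - 0 = 8.355 V
Step 2 — R_th: zero the source — replace V1 by a short circuit (node 2 merges into node 0) — and find the resistance seen between A (node 1) and B (node 0).
Reduce the network between node 1 (A) and node 0 (B) by series/parallel combination:
  Rp1 = R1 ‖ R2 ‖ R3 (parallel, all between nodes 0 and 1) = 1/(1/27 + 1/36000 + 1/62) = 18.8 Ω
R_th = 18.8 Ω
I_n = V_th/R_th = 8.355/18.8 = 0.4444 A, and R_n = R_th = 18.8 Ω

Final answer: I_n = 0.4444 A, R_n = 18.8 Ω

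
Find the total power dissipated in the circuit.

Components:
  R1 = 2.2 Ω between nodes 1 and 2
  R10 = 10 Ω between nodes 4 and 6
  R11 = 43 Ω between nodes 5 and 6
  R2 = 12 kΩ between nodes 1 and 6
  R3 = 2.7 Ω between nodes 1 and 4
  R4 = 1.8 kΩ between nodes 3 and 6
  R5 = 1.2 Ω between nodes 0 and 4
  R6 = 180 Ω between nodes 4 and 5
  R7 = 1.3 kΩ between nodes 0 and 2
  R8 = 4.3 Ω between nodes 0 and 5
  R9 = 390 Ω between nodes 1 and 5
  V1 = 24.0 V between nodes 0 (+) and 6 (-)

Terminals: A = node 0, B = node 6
Nodal analysis, taking node 6 as the 0 V reference.
Source V1 fixes V_0 = 24 V.
KCL at each unknown node (sum of currents leaving = 0; resistances in Ω):
  Node 1: (V_1 - V_2)/2.2 + (V_1 - 0)/12000 + (V_1 - V_4)/2.7 + (V_1 - V_5)/390 = 0
  Node 2: (V_2 - V_1)/2.2 + (V_2 - 24)/1300 = 0
  Node 3: (V_3 - 0)/1800 = 0
  Node 4: (V_4 - V_1)/2.7 + (V_4 - 24)/1.2 + (V_4 - V_5)/180 + (V_4 - 0)/10 = 0
  Node 5: (V_5 - V_4)/180 + (V_5 - 24)/4.3 + (V_5 - V_1)/390 + (V_5 - 0)/43 = 0
Collecting terms (coefficients in siemens):
  0.8276·V_1 - 0.4545·V_2 - 0.3704·V_4 - 0.002564·V_5 = 0
  0.4553·V_2 - 0.4545·V_1 = 0.01846
  0.0005556·V_3 = 0
  1.309·V_4 - 0.3704·V_1 - 0.005556·V_5 = 20
  0.2639·V_5 - 0.002564·V_1 - 0.005556·V_4 = 5.581
Solving these 5 simultaneous equations (Gaussian elimination) gives:
  V_1 = 21.44 V, V_2 = 21.44 V, V_3 = 0 V, V_4 = 21.43 V
  V_5 = 21.81 V
Power in each resistor, P = (ΔV)²/R:
  P_R1 = (21.44 - 21.44)²/2.2 = 0.000008535 W
  P_R2 = (21.44 - 0)²/12000 = 0.03829 W
  P_R3 = (21.44 - 21.43)²/2.7 = 0.00000348 W
  P_R4 = (0 - 0)²/1800 = 0 W
  P_R5 = (24 - 21.43)²/1.2 = 5.495 W
  P_R6 = (21.43 - 21.81)²/180 = 0.0007784 W
  P_R7 = (24 - 21.44)²/1300 = 0.005044 W
  P_R8 = (24 - 21.81)²/4.3 = 1.119 W
  P_R9 = (21.44 - 21.81)²/390 = 0.0003534 W
  P_R10 = (21.43 - 0)²/10 = 45.93 W
  P_R11 = (21.81 - 0)²/43 = 11.06 W
P_total = P_R1 + P_R2 + P_R3 + P_R4 + P_R5 + P_R6 + P_R7 + P_R8 + P_R9 + P_R10 + P_R11 = 63.65 W

Final answer: 63.65 W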